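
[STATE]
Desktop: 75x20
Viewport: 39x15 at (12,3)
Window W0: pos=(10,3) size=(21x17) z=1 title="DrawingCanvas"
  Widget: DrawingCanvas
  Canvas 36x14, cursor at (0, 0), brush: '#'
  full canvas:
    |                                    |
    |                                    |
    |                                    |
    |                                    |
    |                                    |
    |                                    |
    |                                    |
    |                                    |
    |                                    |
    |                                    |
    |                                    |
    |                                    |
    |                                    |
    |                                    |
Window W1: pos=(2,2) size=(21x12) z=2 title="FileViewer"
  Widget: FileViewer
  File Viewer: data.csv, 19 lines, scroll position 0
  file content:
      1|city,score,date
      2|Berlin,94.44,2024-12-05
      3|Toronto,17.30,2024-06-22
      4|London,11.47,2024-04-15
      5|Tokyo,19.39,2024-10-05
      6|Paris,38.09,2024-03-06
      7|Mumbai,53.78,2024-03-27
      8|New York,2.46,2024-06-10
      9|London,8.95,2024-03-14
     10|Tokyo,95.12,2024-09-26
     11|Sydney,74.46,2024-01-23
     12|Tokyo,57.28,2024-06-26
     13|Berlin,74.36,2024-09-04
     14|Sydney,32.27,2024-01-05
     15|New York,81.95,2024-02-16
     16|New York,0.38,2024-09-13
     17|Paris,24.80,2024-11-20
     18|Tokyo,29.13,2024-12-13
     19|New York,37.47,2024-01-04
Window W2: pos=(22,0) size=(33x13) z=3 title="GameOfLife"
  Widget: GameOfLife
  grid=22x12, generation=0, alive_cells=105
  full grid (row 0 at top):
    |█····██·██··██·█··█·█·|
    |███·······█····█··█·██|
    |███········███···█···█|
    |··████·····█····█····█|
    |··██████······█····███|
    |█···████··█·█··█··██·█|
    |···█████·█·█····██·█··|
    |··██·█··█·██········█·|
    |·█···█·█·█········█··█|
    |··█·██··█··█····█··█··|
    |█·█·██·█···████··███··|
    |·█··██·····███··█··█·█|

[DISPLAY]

er        ┃Gen: 0                      
──────────┃███········███···█···█      
e,date   ▲┃··████·····█····█····█      
.44,2024-█┃··██████······█····███      
7.30,2024░┃█···████··█·█··█··██·█      
.47,2024-░┃···█████·█·█····██·█··      
39,2024-1░┃··██·█··█·██········█·      
09,2024-0░┃·█···█·█·█········█··█      
.78,2024-░┃··█·██··█··█····█··█··      
2.46,2024▼┗━━━━━━━━━━━━━━━━━━━━━━━━━━━━
━━━━━━━━━━┛       ┃                    
                  ┃                    
                  ┃                    
                  ┃                    
                  ┃                    


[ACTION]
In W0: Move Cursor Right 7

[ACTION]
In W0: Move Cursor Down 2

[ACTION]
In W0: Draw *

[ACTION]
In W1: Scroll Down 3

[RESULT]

er        ┃Gen: 0                      
──────────┃███········███···█···█      
.47,2024-▲┃··████·····█····█····█      
39,2024-1░┃··██████······█····███      
09,2024-0█┃█···████··█·█··█··██·█      
.78,2024-░┃···█████·█·█····██·█··      
2.46,2024░┃··██·█··█·██········█·      
95,2024-0░┃·█···█·█·█········█··█      
12,2024-0░┃··█·██··█··█····█··█··      
.46,2024-▼┗━━━━━━━━━━━━━━━━━━━━━━━━━━━━
━━━━━━━━━━┛       ┃                    
                  ┃                    
                  ┃                    
                  ┃                    
                  ┃                    


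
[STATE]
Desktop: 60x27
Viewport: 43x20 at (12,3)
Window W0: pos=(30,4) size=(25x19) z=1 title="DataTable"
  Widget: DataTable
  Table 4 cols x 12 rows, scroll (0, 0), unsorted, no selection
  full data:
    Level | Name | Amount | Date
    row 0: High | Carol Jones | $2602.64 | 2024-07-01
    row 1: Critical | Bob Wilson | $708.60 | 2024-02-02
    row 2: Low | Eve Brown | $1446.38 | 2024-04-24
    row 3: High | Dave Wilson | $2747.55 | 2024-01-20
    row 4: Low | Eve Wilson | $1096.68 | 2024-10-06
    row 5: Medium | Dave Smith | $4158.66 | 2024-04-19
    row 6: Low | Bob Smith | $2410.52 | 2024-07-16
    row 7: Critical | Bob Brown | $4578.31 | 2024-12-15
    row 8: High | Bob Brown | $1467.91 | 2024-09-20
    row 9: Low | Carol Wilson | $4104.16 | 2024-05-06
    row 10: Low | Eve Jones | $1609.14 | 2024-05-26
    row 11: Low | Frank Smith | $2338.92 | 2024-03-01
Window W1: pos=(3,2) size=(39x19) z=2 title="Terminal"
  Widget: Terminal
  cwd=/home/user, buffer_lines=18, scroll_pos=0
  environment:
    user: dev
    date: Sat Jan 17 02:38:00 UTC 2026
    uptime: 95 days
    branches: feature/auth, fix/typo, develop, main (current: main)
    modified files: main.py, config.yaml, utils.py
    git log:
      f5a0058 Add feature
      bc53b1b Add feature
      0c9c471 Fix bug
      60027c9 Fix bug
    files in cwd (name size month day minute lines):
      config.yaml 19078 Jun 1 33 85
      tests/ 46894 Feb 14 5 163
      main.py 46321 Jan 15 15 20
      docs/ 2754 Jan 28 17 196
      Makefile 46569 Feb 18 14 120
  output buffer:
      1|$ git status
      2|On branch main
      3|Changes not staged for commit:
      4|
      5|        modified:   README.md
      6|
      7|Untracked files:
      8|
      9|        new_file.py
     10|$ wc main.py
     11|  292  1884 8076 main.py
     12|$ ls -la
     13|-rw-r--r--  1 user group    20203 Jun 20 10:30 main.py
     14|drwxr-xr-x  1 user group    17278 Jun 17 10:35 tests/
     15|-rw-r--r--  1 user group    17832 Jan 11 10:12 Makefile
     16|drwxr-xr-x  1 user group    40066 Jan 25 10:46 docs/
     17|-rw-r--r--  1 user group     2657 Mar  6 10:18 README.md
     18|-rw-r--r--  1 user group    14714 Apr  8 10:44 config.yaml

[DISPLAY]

l                            ┃             
─────────────────────────────┨━━━━━━━━━━━━┓
atus                         ┃            ┃
h main                       ┃────────────┨
not staged for commit:       ┃me        │A┃
                             ┃──────────┼─┃
modified:   README.md        ┃rol Jones │$┃
                             ┃b Wilson  │$┃
d files:                     ┃e Brown   │$┃
                             ┃ve Wilson │$┃
new_file.py                  ┃e Wilson  │$┃
n.py                         ┃ve Smith  │$┃
884 8076 main.py             ┃b Smith   │$┃
                             ┃b Brown   │$┃
--  1 user group    20203 Jun┃b Brown   │$┃
-x  1 user group    17278 Jun┃rol Wilson│$┃
--  1 user group    17832 Jan┃e Jones   │$┃
━━━━━━━━━━━━━━━━━━━━━━━━━━━━━┛ank Smith │$┃
                  ┃                       ┃
                  ┗━━━━━━━━━━━━━━━━━━━━━━━┛


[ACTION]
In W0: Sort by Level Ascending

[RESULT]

l                            ┃             
─────────────────────────────┨━━━━━━━━━━━━┓
atus                         ┃            ┃
h main                       ┃────────────┨
not staged for commit:       ┃me        │A┃
                             ┃──────────┼─┃
modified:   README.md        ┃b Wilson  │$┃
                             ┃b Brown   │$┃
d files:                     ┃rol Jones │$┃
                             ┃ve Wilson │$┃
new_file.py                  ┃b Brown   │$┃
n.py                         ┃e Brown   │$┃
884 8076 main.py             ┃e Wilson  │$┃
                             ┃b Smith   │$┃
--  1 user group    20203 Jun┃rol Wilson│$┃
-x  1 user group    17278 Jun┃e Jones   │$┃
--  1 user group    17832 Jan┃ank Smith │$┃
━━━━━━━━━━━━━━━━━━━━━━━━━━━━━┛ve Smith  │$┃
                  ┃                       ┃
                  ┗━━━━━━━━━━━━━━━━━━━━━━━┛


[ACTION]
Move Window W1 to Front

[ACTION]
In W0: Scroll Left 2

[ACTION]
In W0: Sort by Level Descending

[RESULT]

l                            ┃             
─────────────────────────────┨━━━━━━━━━━━━┓
atus                         ┃            ┃
h main                       ┃────────────┨
not staged for commit:       ┃me        │A┃
                             ┃──────────┼─┃
modified:   README.md        ┃ve Smith  │$┃
                             ┃e Brown   │$┃
d files:                     ┃e Wilson  │$┃
                             ┃b Smith   │$┃
new_file.py                  ┃rol Wilson│$┃
n.py                         ┃e Jones   │$┃
884 8076 main.py             ┃ank Smith │$┃
                             ┃rol Jones │$┃
--  1 user group    20203 Jun┃ve Wilson │$┃
-x  1 user group    17278 Jun┃b Brown   │$┃
--  1 user group    17832 Jan┃b Wilson  │$┃
━━━━━━━━━━━━━━━━━━━━━━━━━━━━━┛b Brown   │$┃
                  ┃                       ┃
                  ┗━━━━━━━━━━━━━━━━━━━━━━━┛


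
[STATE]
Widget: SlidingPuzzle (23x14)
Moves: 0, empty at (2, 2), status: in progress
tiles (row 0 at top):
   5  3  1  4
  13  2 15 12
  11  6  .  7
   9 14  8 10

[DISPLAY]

┌────┬────┬────┬────┐  
│  5 │  3 │  1 │  4 │  
├────┼────┼────┼────┤  
│ 13 │  2 │ 15 │ 12 │  
├────┼────┼────┼────┤  
│ 11 │  6 │    │  7 │  
├────┼────┼────┼────┤  
│  9 │ 14 │  8 │ 10 │  
└────┴────┴────┴────┘  
Moves: 0               
                       
                       
                       
                       


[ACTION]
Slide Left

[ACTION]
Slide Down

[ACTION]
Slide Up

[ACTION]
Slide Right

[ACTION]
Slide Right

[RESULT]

┌────┬────┬────┬────┐  
│  5 │  3 │  1 │  4 │  
├────┼────┼────┼────┤  
│ 13 │  2 │ 15 │ 12 │  
├────┼────┼────┼────┤  
│ 11 │    │  6 │  7 │  
├────┼────┼────┼────┤  
│  9 │ 14 │  8 │ 10 │  
└────┴────┴────┴────┘  
Moves: 5               
                       
                       
                       
                       


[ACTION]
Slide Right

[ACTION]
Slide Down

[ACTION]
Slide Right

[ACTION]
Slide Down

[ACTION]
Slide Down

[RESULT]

┌────┬────┬────┬────┐  
│    │  3 │  1 │  4 │  
├────┼────┼────┼────┤  
│  5 │  2 │ 15 │ 12 │  
├────┼────┼────┼────┤  
│ 13 │ 11 │  6 │  7 │  
├────┼────┼────┼────┤  
│  9 │ 14 │  8 │ 10 │  
└────┴────┴────┴────┘  
Moves: 8               
                       
                       
                       
                       


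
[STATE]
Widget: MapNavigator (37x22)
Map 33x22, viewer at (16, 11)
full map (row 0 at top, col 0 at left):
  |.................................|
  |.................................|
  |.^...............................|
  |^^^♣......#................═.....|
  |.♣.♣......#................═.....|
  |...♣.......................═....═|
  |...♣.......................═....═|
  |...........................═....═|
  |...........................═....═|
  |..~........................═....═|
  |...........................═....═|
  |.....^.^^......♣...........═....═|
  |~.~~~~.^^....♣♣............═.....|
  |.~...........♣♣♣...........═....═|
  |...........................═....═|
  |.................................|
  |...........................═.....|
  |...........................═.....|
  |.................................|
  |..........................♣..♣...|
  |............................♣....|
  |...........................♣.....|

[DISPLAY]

  .................................  
  .................................  
  .^...............................  
  ^^^♣......#................═.....  
  .♣.♣......#................═.....  
  ...♣.......................═....═  
  ...♣.......................═....═  
  ...........................═....═  
  ...........................═....═  
  ..~........................═....═  
  ...........................═....═  
  .....^.^^......♣@..........═....═  
  ~.~~~~.^^....♣♣............═.....  
  .~...........♣♣♣...........═....═  
  ...........................═....═  
  .................................  
  ...........................═.....  
  ...........................═.....  
  .................................  
  ..........................♣..♣...  
  ............................♣....  
  ...........................♣.....  


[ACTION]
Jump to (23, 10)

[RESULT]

                                     
............................         
............................         
............................         
.....#................═.....         
.....#................═.....         
......................═....═         
......................═....═         
......................═....═         
......................═....═         
......................═....═         
..................@...═....═         
^.^^......♣...........═....═         
~.^^....♣♣............═.....         
........♣♣♣...........═....═         
......................═....═         
............................         
......................═.....         
......................═.....         
............................         
.....................♣..♣...         
.......................♣....         


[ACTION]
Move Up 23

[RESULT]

                                     
                                     
                                     
                                     
                                     
                                     
                                     
                                     
                                     
                                     
                                     
..................@.........         
............................         
............................         
.....#................═.....         
.....#................═.....         
......................═....═         
......................═....═         
......................═....═         
......................═....═         
......................═....═         
......................═....═         


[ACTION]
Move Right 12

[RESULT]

                                     
                                     
                                     
                                     
                                     
                                     
                                     
                                     
                                     
                                     
                                     
..................@                  
...................                  
...................                  
.............═.....                  
.............═.....                  
.............═....═                  
.............═....═                  
.............═....═                  
.............═....═                  
.............═....═                  
.............═....═                  


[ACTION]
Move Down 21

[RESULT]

.............═....═                  
.♣...........═....═                  
♣............═.....                  
♣♣...........═....═                  
.............═....═                  
...................                  
.............═.....                  
.............═.....                  
...................                  
............♣..♣...                  
..............♣....                  
.............♣....@                  
                                     
                                     
                                     
                                     
                                     
                                     
                                     
                                     
                                     
                                     


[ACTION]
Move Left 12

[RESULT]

.........................═....═      
...^.^^......♣...........═....═      
~~~~.^^....♣♣............═.....      
...........♣♣♣...........═....═      
.........................═....═      
...............................      
.........................═.....      
.........................═.....      
...............................      
........................♣..♣...      
..........................♣....      
..................@......♣.....      
                                     
                                     
                                     
                                     
                                     
                                     
                                     
                                     
                                     
                                     


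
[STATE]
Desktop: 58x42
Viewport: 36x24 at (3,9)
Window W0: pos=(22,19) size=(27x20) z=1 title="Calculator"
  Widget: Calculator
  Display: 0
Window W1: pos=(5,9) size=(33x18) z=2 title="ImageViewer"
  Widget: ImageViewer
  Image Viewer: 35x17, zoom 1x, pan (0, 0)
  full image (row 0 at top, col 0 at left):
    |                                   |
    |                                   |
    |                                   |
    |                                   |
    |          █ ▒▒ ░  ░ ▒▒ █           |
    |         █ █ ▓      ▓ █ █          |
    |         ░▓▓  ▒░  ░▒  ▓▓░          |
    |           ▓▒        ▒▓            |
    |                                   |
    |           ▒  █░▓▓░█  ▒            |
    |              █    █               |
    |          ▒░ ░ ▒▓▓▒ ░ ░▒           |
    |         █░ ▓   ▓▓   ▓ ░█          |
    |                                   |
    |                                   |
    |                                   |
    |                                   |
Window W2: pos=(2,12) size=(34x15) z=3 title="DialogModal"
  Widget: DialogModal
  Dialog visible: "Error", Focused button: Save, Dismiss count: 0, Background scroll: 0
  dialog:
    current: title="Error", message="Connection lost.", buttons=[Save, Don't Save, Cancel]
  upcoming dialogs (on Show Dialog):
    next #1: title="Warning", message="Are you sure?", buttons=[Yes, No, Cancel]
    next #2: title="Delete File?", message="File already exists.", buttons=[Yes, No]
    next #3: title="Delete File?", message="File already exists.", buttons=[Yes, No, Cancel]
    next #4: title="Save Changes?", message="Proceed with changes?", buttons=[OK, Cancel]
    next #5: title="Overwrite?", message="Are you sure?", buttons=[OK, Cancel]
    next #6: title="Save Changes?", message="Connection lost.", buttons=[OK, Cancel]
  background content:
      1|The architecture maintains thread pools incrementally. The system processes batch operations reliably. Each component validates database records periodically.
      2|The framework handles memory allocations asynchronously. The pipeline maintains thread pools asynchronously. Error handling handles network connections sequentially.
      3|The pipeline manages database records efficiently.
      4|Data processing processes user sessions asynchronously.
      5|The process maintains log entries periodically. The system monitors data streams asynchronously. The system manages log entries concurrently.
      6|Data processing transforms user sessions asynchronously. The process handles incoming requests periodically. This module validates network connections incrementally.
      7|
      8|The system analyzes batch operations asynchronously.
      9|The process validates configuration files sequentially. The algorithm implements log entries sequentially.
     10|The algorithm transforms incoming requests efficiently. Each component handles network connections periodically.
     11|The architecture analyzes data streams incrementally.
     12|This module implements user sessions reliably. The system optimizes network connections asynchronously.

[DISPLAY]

  ┏━━━━━━━━━━━━━━━━━━━━━━━━━━━━━━━┓ 
  ┃ ImageViewer                   ┃ 
  ┠───────────────────────────────┨ 
━━━━━━━━━━━━━━━━━━━━━━━━━━━━━━━━┓ ┃ 
 DialogModal                    ┃ ┃ 
────────────────────────────────┨ ┃ 
The architecture maintains threa┃ ┃ 
The framework handles memory all┃ ┃ 
The pipeline manages database re┃ ┃ 
Da┌──────────────────────────┐ s┃ ┃ 
Th│          Error           │ie┃ ┃━
Da│     Connection lost.     │r ┃ ┃ 
  │[Save]  Don't Save   Cance│  ┃ ┃─
Th└──────────────────────────┘at┃ ┃ 
The process validates configurat┃ ┃─
The algorithm transforms incomin┃ ┃ 
The architecture analyzes data s┃ ┃─
━━━━━━━━━━━━━━━━━━━━━━━━━━━━━━━━┛━┛ 
                   ┃├───┼───┼───┼───
                   ┃│ 1 │ 2 │ 3 │ - 
                   ┃├───┼───┼───┼───
                   ┃│ 0 │ . │ = │ + 
                   ┃├───┼───┼───┼───
                   ┃│ C │ MC│ MR│ M+


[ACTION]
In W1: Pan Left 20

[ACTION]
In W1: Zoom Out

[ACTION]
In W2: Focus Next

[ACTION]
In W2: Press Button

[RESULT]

  ┏━━━━━━━━━━━━━━━━━━━━━━━━━━━━━━━┓ 
  ┃ ImageViewer                   ┃ 
  ┠───────────────────────────────┨ 
━━━━━━━━━━━━━━━━━━━━━━━━━━━━━━━━┓ ┃ 
 DialogModal                    ┃ ┃ 
────────────────────────────────┨ ┃ 
The architecture maintains threa┃ ┃ 
The framework handles memory all┃ ┃ 
The pipeline manages database re┃ ┃ 
Data processing processes user s┃ ┃ 
The process maintains log entrie┃ ┃━
Data processing transforms user ┃ ┃ 
                                ┃ ┃─
The system analyzes batch operat┃ ┃ 
The process validates configurat┃ ┃─
The algorithm transforms incomin┃ ┃ 
The architecture analyzes data s┃ ┃─
━━━━━━━━━━━━━━━━━━━━━━━━━━━━━━━━┛━┛ 
                   ┃├───┼───┼───┼───
                   ┃│ 1 │ 2 │ 3 │ - 
                   ┃├───┼───┼───┼───
                   ┃│ 0 │ . │ = │ + 
                   ┃├───┼───┼───┼───
                   ┃│ C │ MC│ MR│ M+


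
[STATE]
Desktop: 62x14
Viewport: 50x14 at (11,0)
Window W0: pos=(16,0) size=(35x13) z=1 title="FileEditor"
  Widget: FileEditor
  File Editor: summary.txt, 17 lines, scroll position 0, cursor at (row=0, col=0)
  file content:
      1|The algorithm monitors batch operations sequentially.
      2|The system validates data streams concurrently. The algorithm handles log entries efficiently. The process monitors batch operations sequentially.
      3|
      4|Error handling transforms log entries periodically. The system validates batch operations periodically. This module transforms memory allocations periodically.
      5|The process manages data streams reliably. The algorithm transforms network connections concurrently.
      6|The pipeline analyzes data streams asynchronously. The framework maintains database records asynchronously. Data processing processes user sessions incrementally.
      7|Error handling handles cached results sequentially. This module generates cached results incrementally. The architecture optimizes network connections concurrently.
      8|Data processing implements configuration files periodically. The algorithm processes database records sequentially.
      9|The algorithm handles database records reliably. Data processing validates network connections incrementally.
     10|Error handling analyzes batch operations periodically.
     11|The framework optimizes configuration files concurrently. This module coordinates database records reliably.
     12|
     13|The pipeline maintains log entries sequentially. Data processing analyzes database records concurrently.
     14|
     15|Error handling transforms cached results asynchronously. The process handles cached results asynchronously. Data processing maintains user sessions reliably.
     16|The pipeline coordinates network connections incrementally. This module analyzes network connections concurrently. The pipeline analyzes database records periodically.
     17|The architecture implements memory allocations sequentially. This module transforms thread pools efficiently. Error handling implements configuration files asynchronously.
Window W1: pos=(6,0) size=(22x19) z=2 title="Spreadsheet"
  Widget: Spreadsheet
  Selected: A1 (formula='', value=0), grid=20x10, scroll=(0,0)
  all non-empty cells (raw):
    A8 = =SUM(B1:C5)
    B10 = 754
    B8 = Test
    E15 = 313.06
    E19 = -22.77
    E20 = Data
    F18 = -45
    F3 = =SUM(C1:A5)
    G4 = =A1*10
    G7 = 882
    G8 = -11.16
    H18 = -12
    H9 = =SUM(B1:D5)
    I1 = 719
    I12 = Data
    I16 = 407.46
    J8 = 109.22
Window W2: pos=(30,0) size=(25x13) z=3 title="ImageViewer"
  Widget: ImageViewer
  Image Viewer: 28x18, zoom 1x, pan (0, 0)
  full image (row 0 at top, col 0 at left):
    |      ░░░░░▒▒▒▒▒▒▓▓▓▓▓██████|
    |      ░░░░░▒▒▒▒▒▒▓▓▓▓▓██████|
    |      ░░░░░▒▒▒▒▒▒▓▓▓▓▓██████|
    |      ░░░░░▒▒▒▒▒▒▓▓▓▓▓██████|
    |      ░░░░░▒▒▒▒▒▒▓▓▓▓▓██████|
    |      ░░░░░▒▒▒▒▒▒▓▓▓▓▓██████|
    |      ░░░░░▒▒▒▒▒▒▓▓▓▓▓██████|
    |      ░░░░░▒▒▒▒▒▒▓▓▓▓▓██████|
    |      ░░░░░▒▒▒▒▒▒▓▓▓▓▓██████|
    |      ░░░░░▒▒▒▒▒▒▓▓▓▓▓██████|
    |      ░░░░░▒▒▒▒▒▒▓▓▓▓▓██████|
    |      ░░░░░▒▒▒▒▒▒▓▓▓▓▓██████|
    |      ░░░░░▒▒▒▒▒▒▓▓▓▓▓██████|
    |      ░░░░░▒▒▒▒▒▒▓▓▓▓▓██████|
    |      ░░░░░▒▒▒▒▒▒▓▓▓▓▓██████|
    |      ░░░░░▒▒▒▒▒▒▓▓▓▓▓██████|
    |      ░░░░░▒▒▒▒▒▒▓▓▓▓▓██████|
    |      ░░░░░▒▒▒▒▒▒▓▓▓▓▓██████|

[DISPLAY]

━━━━━━━━━━━━━━━━┓━━┏━━━━━━━━━━━━━━━━━━━━━━━┓      
eadsheet        ┃  ┃ ImageViewer           ┃      
────────────────┨──┠───────────────────────┨      
                ┃hm┃      ░░░░░▒▒▒▒▒▒▓▓▓▓▓█┃      
   A       B    ┃va┃      ░░░░░▒▒▒▒▒▒▓▓▓▓▓█┃      
----------------┃  ┃      ░░░░░▒▒▒▒▒▒▓▓▓▓▓█┃      
     [0]       0┃in┃      ░░░░░▒▒▒▒▒▒▓▓▓▓▓█┃      
       0       0┃ m┃      ░░░░░▒▒▒▒▒▒▓▓▓▓▓█┃      
       0       0┃e ┃      ░░░░░▒▒▒▒▒▒▓▓▓▓▓█┃      
       0       0┃in┃      ░░░░░▒▒▒▒▒▒▓▓▓▓▓█┃      
       0       0┃si┃      ░░░░░▒▒▒▒▒▒▓▓▓▓▓█┃      
       0       0┃hm┃      ░░░░░▒▒▒▒▒▒▓▓▓▓▓█┃      
       0       0┃━━┗━━━━━━━━━━━━━━━━━━━━━━━┛      
       0Test    ┃                                 


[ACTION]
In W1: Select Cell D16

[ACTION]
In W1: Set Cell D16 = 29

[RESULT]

━━━━━━━━━━━━━━━━┓━━┏━━━━━━━━━━━━━━━━━━━━━━━┓      
eadsheet        ┃  ┃ ImageViewer           ┃      
────────────────┨──┠───────────────────────┨      
 29             ┃hm┃      ░░░░░▒▒▒▒▒▒▓▓▓▓▓█┃      
   A       B    ┃va┃      ░░░░░▒▒▒▒▒▒▓▓▓▓▓█┃      
----------------┃  ┃      ░░░░░▒▒▒▒▒▒▓▓▓▓▓█┃      
       0       0┃in┃      ░░░░░▒▒▒▒▒▒▓▓▓▓▓█┃      
       0       0┃ m┃      ░░░░░▒▒▒▒▒▒▓▓▓▓▓█┃      
       0       0┃e ┃      ░░░░░▒▒▒▒▒▒▓▓▓▓▓█┃      
       0       0┃in┃      ░░░░░▒▒▒▒▒▒▓▓▓▓▓█┃      
       0       0┃si┃      ░░░░░▒▒▒▒▒▒▓▓▓▓▓█┃      
       0       0┃hm┃      ░░░░░▒▒▒▒▒▒▓▓▓▓▓█┃      
       0       0┃━━┗━━━━━━━━━━━━━━━━━━━━━━━┛      
       0Test    ┃                                 


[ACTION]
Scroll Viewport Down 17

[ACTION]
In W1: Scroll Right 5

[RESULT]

━━━━━━━━━━━━━━━━┓━━┏━━━━━━━━━━━━━━━━━━━━━━━┓      
eadsheet        ┃  ┃ ImageViewer           ┃      
────────────────┨──┠───────────────────────┨      
 29             ┃hm┃      ░░░░░▒▒▒▒▒▒▓▓▓▓▓█┃      
   F       G    ┃va┃      ░░░░░▒▒▒▒▒▒▓▓▓▓▓█┃      
----------------┃  ┃      ░░░░░▒▒▒▒▒▒▓▓▓▓▓█┃      
       0       0┃in┃      ░░░░░▒▒▒▒▒▒▓▓▓▓▓█┃      
       0       0┃ m┃      ░░░░░▒▒▒▒▒▒▓▓▓▓▓█┃      
       0       0┃e ┃      ░░░░░▒▒▒▒▒▒▓▓▓▓▓█┃      
       0       0┃in┃      ░░░░░▒▒▒▒▒▒▓▓▓▓▓█┃      
       0       0┃si┃      ░░░░░▒▒▒▒▒▒▓▓▓▓▓█┃      
       0       0┃hm┃      ░░░░░▒▒▒▒▒▒▓▓▓▓▓█┃      
       0     882┃━━┗━━━━━━━━━━━━━━━━━━━━━━━┛      
       0  -11.16┃                                 


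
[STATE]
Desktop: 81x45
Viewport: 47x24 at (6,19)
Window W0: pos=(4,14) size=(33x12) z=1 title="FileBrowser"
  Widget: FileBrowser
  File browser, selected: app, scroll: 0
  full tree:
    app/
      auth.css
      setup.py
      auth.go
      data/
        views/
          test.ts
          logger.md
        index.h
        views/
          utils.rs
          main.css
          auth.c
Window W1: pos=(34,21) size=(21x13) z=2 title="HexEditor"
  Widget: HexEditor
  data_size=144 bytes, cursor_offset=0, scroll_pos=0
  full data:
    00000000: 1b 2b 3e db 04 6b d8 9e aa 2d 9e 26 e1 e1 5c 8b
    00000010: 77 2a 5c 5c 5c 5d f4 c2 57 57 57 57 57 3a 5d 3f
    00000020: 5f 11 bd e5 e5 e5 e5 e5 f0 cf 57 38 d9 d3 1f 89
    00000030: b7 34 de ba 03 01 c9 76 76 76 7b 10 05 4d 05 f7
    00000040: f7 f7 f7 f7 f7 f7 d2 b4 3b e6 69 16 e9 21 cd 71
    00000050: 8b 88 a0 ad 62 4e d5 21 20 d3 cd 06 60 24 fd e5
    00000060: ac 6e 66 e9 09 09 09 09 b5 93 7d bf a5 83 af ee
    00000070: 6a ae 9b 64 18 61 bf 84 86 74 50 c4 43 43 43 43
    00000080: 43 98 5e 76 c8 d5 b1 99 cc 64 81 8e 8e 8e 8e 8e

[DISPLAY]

   setup.py                   ┃                
   auth.go                    ┃                
   [+] data/                ┏━━━━━━━━━━━━━━━━━━
                            ┃ HexEditor        
                            ┠──────────────────
                            ┃00000000  1B 2b 3e
━━━━━━━━━━━━━━━━━━━━━━━━━━━━┃00000010  77 2a 5c
                            ┃00000020  5f 11 bd
                            ┃00000030  b7 34 de
                            ┃00000040  f7 f7 f7
                            ┃00000050  8b 88 a0
                            ┃00000060  ac 6e 66
                            ┃00000070  6a ae 9b
                            ┃00000080  43 98 5e
                            ┗━━━━━━━━━━━━━━━━━━
                                               
                                               
                                               
                                               
                                               
                                               
                                               
                                               
                                               


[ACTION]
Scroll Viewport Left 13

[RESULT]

    ┃    setup.py                   ┃          
    ┃    auth.go                    ┃          
    ┃    [+] data/                ┏━━━━━━━━━━━━
    ┃                             ┃ HexEditor  
    ┃                             ┠────────────
    ┃                             ┃00000000  1B
    ┗━━━━━━━━━━━━━━━━━━━━━━━━━━━━━┃00000010  77
                                  ┃00000020  5f
                                  ┃00000030  b7
                                  ┃00000040  f7
                                  ┃00000050  8b
                                  ┃00000060  ac
                                  ┃00000070  6a
                                  ┃00000080  43
                                  ┗━━━━━━━━━━━━
                                               
                                               
                                               
                                               
                                               
                                               
                                               
                                               
                                               


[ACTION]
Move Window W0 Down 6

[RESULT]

                                               
    ┏━━━━━━━━━━━━━━━━━━━━━━━━━━━━━━━┓          
    ┃ FileBrowser                 ┏━━━━━━━━━━━━
    ┠─────────────────────────────┃ HexEditor  
    ┃> [-] app/                   ┠────────────
    ┃    auth.css                 ┃00000000  1B
    ┃    setup.py                 ┃00000010  77
    ┃    auth.go                  ┃00000020  5f
    ┃    [+] data/                ┃00000030  b7
    ┃                             ┃00000040  f7
    ┃                             ┃00000050  8b
    ┃                             ┃00000060  ac
    ┗━━━━━━━━━━━━━━━━━━━━━━━━━━━━━┃00000070  6a
                                  ┃00000080  43
                                  ┗━━━━━━━━━━━━
                                               
                                               
                                               
                                               
                                               
                                               
                                               
                                               
                                               


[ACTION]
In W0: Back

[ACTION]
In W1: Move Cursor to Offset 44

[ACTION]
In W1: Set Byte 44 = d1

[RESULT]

                                               
    ┏━━━━━━━━━━━━━━━━━━━━━━━━━━━━━━━┓          
    ┃ FileBrowser                 ┏━━━━━━━━━━━━
    ┠─────────────────────────────┃ HexEditor  
    ┃> [-] app/                   ┠────────────
    ┃    auth.css                 ┃00000000  1b
    ┃    setup.py                 ┃00000010  77
    ┃    auth.go                  ┃00000020  5f
    ┃    [+] data/                ┃00000030  b7
    ┃                             ┃00000040  f7
    ┃                             ┃00000050  8b
    ┃                             ┃00000060  ac
    ┗━━━━━━━━━━━━━━━━━━━━━━━━━━━━━┃00000070  6a
                                  ┃00000080  43
                                  ┗━━━━━━━━━━━━
                                               
                                               
                                               
                                               
                                               
                                               
                                               
                                               
                                               


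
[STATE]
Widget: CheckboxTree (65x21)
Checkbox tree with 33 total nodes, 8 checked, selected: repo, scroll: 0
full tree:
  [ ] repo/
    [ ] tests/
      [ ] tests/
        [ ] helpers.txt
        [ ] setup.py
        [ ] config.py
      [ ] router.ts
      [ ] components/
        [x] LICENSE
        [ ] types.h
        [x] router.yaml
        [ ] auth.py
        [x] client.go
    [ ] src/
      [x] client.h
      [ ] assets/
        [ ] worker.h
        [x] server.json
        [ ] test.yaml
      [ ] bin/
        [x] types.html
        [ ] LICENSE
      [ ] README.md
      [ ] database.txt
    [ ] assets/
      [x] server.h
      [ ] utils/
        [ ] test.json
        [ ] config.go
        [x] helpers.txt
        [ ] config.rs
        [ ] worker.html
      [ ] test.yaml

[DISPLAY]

>[-] repo/                                                       
   [-] tests/                                                    
     [ ] tests/                                                  
       [ ] helpers.txt                                           
       [ ] setup.py                                              
       [ ] config.py                                             
     [ ] router.ts                                               
     [-] components/                                             
       [x] LICENSE                                               
       [ ] types.h                                               
       [x] router.yaml                                           
       [ ] auth.py                                               
       [x] client.go                                             
   [-] src/                                                      
     [x] client.h                                                
     [-] assets/                                                 
       [ ] worker.h                                              
       [x] server.json                                           
       [ ] test.yaml                                             
     [-] bin/                                                    
       [x] types.html                                            


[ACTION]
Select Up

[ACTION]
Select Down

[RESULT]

 [-] repo/                                                       
>  [-] tests/                                                    
     [ ] tests/                                                  
       [ ] helpers.txt                                           
       [ ] setup.py                                              
       [ ] config.py                                             
     [ ] router.ts                                               
     [-] components/                                             
       [x] LICENSE                                               
       [ ] types.h                                               
       [x] router.yaml                                           
       [ ] auth.py                                               
       [x] client.go                                             
   [-] src/                                                      
     [x] client.h                                                
     [-] assets/                                                 
       [ ] worker.h                                              
       [x] server.json                                           
       [ ] test.yaml                                             
     [-] bin/                                                    
       [x] types.html                                            


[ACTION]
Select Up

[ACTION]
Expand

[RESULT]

>[-] repo/                                                       
   [-] tests/                                                    
     [ ] tests/                                                  
       [ ] helpers.txt                                           
       [ ] setup.py                                              
       [ ] config.py                                             
     [ ] router.ts                                               
     [-] components/                                             
       [x] LICENSE                                               
       [ ] types.h                                               
       [x] router.yaml                                           
       [ ] auth.py                                               
       [x] client.go                                             
   [-] src/                                                      
     [x] client.h                                                
     [-] assets/                                                 
       [ ] worker.h                                              
       [x] server.json                                           
       [ ] test.yaml                                             
     [-] bin/                                                    
       [x] types.html                                            


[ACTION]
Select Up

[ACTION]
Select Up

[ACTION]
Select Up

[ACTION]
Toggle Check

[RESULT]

>[x] repo/                                                       
   [x] tests/                                                    
     [x] tests/                                                  
       [x] helpers.txt                                           
       [x] setup.py                                              
       [x] config.py                                             
     [x] router.ts                                               
     [x] components/                                             
       [x] LICENSE                                               
       [x] types.h                                               
       [x] router.yaml                                           
       [x] auth.py                                               
       [x] client.go                                             
   [x] src/                                                      
     [x] client.h                                                
     [x] assets/                                                 
       [x] worker.h                                              
       [x] server.json                                           
       [x] test.yaml                                             
     [x] bin/                                                    
       [x] types.html                                            
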